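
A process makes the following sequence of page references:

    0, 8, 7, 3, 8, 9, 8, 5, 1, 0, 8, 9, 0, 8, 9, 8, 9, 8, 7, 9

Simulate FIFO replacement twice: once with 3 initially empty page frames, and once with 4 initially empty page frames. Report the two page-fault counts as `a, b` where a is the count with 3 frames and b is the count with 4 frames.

12, 11

3 frames: F F F F . F F F F F F F . . . . . . F . → 12 faults.
4 frames: F F F F . F . F F F F F . . . . . . F . → 11 faults.
11 < 12: adding a frame reduced faults, as is typical.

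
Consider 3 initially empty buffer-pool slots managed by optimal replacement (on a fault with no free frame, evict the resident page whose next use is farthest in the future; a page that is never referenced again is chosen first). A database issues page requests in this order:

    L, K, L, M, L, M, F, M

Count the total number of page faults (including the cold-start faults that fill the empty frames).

L → miss, frames (L)
K → miss, frames (L K)
L → hit
M → miss, frames (L K M)
L → hit
M → hit
F → miss, evict K, frames (L M F)
M → hit
Page faults: 4.

4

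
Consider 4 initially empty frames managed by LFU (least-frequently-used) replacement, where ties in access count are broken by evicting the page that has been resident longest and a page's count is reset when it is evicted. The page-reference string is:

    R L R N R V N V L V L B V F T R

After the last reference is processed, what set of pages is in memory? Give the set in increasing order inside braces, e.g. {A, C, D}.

{L, R, T, V}

R: miss, frames [R]
L: miss, frames [R, L]
R: hit
N: miss, frames [R, L, N]
R: hit
V: miss, frames [R, L, N, V]
N: hit
V: hit
L: hit
V: hit
L: hit
B: miss, evict N, frames [R, L, V, B]
V: hit
F: miss, evict B, frames [R, L, V, F]
T: miss, evict F, frames [R, L, V, T]
R: hit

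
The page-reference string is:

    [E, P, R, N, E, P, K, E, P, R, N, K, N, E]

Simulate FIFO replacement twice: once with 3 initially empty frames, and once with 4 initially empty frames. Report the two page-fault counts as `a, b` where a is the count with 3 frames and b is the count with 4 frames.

3 frames: F F F F F F F . . F F . . F → 10 faults.
4 frames: F F F F . . F F F F F F . F → 11 faults.
11 > 10: adding a frame increased faults — Belady's anomaly.

10, 11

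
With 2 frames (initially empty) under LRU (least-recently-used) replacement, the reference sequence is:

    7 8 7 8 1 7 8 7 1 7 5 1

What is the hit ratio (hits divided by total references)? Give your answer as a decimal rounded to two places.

7: miss, frames [7]
8: miss, frames [7, 8]
7: hit
8: hit
1: miss, evict 7, frames [8, 1]
7: miss, evict 8, frames [1, 7]
8: miss, evict 1, frames [7, 8]
7: hit
1: miss, evict 8, frames [7, 1]
7: hit
5: miss, evict 1, frames [7, 5]
1: miss, evict 7, frames [5, 1]
Hits: 4 of 12 references → 4/12 = 0.3333.

0.33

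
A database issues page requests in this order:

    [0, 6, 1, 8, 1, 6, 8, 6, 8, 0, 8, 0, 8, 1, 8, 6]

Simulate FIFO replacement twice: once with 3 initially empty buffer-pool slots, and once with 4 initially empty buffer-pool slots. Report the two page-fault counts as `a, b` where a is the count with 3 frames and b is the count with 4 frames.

3 frames: F F F F . . . . . F . . . . . F → 6 faults.
4 frames: F F F F . . . . . . . . . . . . → 4 faults.
4 < 6: adding a frame reduced faults, as is typical.

6, 4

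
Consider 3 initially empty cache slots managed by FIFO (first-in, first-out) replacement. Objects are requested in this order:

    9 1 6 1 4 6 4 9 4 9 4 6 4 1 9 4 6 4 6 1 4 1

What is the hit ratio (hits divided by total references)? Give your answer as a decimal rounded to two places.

9: fault, frames (9)
1: fault, frames (9 1)
6: fault, frames (9 1 6)
1: hit
4: fault, evict 9, frames (1 6 4)
6: hit
4: hit
9: fault, evict 1, frames (6 4 9)
4: hit
9: hit
4: hit
6: hit
4: hit
1: fault, evict 6, frames (4 9 1)
9: hit
4: hit
6: fault, evict 4, frames (9 1 6)
4: fault, evict 9, frames (1 6 4)
6: hit
1: hit
4: hit
1: hit
Hits: 14 of 22 references → 14/22 = 0.6364.

0.64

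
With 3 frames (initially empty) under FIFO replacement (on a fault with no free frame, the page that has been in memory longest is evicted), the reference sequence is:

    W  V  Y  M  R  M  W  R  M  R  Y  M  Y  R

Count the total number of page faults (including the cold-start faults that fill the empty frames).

9

W -> miss, frames (W)
V -> miss, frames (W V)
Y -> miss, frames (W V Y)
M -> miss, evict W, frames (V Y M)
R -> miss, evict V, frames (Y M R)
M -> hit
W -> miss, evict Y, frames (M R W)
R -> hit
M -> hit
R -> hit
Y -> miss, evict M, frames (R W Y)
M -> miss, evict R, frames (W Y M)
Y -> hit
R -> miss, evict W, frames (Y M R)
Page faults: 9.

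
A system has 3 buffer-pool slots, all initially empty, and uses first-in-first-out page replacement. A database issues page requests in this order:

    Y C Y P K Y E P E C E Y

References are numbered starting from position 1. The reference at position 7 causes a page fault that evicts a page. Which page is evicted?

P

pos 1: Y → miss, frames {Y}
pos 2: C → miss, frames {Y,C}
pos 3: Y → hit
pos 4: P → miss, frames {Y,C,P}
pos 5: K → miss, evict Y, frames {C,P,K}
pos 6: Y → miss, evict C, frames {P,K,Y}
pos 7: E → miss, evict P, frames {K,Y,E}
At position 7, page P is evicted.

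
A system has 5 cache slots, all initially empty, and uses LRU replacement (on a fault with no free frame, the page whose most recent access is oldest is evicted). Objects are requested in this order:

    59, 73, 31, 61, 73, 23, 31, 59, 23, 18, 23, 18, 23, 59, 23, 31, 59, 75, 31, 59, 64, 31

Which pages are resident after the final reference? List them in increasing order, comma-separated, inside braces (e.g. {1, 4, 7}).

59 → miss, frames [59]
73 → miss, frames [59, 73]
31 → miss, frames [59, 73, 31]
61 → miss, frames [59, 73, 31, 61]
73 → hit
23 → miss, frames [59, 31, 61, 73, 23]
31 → hit
59 → hit
23 → hit
18 → miss, evict 61, frames [73, 31, 59, 23, 18]
23 → hit
18 → hit
23 → hit
59 → hit
23 → hit
31 → hit
59 → hit
75 → miss, evict 73, frames [18, 23, 31, 59, 75]
31 → hit
59 → hit
64 → miss, evict 18, frames [23, 75, 31, 59, 64]
31 → hit

{23, 31, 59, 64, 75}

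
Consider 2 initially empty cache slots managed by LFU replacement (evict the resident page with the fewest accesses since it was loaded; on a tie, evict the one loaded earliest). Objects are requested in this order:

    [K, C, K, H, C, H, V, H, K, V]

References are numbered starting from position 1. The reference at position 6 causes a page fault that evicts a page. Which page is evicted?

C

pos 1: K → miss, frames (K)
pos 2: C → miss, frames (K C)
pos 3: K → hit
pos 4: H → miss, evict C, frames (K H)
pos 5: C → miss, evict H, frames (K C)
pos 6: H → miss, evict C, frames (K H)
At position 6, page C is evicted.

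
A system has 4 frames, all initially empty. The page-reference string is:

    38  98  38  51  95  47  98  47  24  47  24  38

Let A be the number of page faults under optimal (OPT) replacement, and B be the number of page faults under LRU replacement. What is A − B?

-2

Under OPT: F F . F F F . . F . . . → 6 faults.
Under LRU: F F . F F F F . F . . F → 8 faults.
A − B = 6 − 8 = -2.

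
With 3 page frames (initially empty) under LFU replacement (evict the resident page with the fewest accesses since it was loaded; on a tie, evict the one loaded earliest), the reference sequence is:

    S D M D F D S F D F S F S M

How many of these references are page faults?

6

S -> fault, frames (S)
D -> fault, frames (S D)
M -> fault, frames (S D M)
D -> hit
F -> fault, evict S, frames (D M F)
D -> hit
S -> fault, evict M, frames (D F S)
F -> hit
D -> hit
F -> hit
S -> hit
F -> hit
S -> hit
M -> fault, evict S, frames (D F M)
Page faults: 6.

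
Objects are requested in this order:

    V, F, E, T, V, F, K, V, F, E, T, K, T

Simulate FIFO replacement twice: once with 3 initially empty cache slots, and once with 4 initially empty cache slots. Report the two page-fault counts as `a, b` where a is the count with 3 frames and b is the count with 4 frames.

3 frames: F F F F F F F . . F F . . → 9 faults.
4 frames: F F F F . . F F F F F F . → 10 faults.
10 > 9: adding a frame increased faults — Belady's anomaly.

9, 10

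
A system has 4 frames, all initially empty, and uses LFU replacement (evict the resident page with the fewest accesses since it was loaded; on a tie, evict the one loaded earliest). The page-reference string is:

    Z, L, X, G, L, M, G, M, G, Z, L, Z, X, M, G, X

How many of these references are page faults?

Z -> miss, frames {Z}
L -> miss, frames {Z,L}
X -> miss, frames {Z,L,X}
G -> miss, frames {Z,L,X,G}
L -> hit
M -> miss, evict Z, frames {L,X,G,M}
G -> hit
M -> hit
G -> hit
Z -> miss, evict X, frames {L,G,M,Z}
L -> hit
Z -> hit
X -> miss, evict M, frames {L,G,Z,X}
M -> miss, evict X, frames {L,G,Z,M}
G -> hit
X -> miss, evict M, frames {L,G,Z,X}
Page faults: 9.

9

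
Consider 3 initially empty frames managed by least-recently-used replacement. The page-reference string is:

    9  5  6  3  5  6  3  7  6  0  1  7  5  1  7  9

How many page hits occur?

6

9 → fault, frames (9)
5 → fault, frames (9 5)
6 → fault, frames (9 5 6)
3 → fault, evict 9, frames (5 6 3)
5 → hit
6 → hit
3 → hit
7 → fault, evict 5, frames (6 3 7)
6 → hit
0 → fault, evict 3, frames (7 6 0)
1 → fault, evict 7, frames (6 0 1)
7 → fault, evict 6, frames (0 1 7)
5 → fault, evict 0, frames (1 7 5)
1 → hit
7 → hit
9 → fault, evict 5, frames (1 7 9)
Hits: 6.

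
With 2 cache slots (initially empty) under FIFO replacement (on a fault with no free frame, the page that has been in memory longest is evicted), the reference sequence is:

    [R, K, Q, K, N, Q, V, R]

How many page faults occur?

R: miss, frames {R}
K: miss, frames {R,K}
Q: miss, evict R, frames {K,Q}
K: hit
N: miss, evict K, frames {Q,N}
Q: hit
V: miss, evict Q, frames {N,V}
R: miss, evict N, frames {V,R}
Page faults: 6.

6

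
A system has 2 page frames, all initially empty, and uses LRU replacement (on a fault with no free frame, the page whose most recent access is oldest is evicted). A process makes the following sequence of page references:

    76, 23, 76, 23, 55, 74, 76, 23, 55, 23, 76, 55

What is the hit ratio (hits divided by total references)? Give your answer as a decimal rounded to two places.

0.25

76: fault, frames (76)
23: fault, frames (76 23)
76: hit
23: hit
55: fault, evict 76, frames (23 55)
74: fault, evict 23, frames (55 74)
76: fault, evict 55, frames (74 76)
23: fault, evict 74, frames (76 23)
55: fault, evict 76, frames (23 55)
23: hit
76: fault, evict 55, frames (23 76)
55: fault, evict 23, frames (76 55)
Hits: 3 of 12 references → 3/12 = 0.2500.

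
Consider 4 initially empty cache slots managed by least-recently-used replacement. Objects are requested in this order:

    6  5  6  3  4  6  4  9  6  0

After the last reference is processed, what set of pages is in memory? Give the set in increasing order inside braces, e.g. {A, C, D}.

6 → fault, frames (6)
5 → fault, frames (6 5)
6 → hit
3 → fault, frames (5 6 3)
4 → fault, frames (5 6 3 4)
6 → hit
4 → hit
9 → fault, evict 5, frames (3 6 4 9)
6 → hit
0 → fault, evict 3, frames (4 9 6 0)

{0, 4, 6, 9}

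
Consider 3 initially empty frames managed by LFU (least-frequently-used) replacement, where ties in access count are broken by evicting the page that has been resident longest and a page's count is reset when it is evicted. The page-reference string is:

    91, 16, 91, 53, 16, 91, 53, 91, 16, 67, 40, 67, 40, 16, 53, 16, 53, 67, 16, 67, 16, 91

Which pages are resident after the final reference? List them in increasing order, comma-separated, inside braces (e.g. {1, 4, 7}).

{16, 67, 91}

91: miss, frames (91)
16: miss, frames (91 16)
91: hit
53: miss, frames (91 16 53)
16: hit
91: hit
53: hit
91: hit
16: hit
67: miss, evict 53, frames (91 16 67)
40: miss, evict 67, frames (91 16 40)
67: miss, evict 40, frames (91 16 67)
40: miss, evict 67, frames (91 16 40)
16: hit
53: miss, evict 40, frames (91 16 53)
16: hit
53: hit
67: miss, evict 53, frames (91 16 67)
16: hit
67: hit
16: hit
91: hit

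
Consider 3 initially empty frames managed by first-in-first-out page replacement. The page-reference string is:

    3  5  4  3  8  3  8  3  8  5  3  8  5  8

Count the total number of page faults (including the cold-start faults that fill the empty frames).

6

3: fault, frames (3)
5: fault, frames (3 5)
4: fault, frames (3 5 4)
3: hit
8: fault, evict 3, frames (5 4 8)
3: fault, evict 5, frames (4 8 3)
8: hit
3: hit
8: hit
5: fault, evict 4, frames (8 3 5)
3: hit
8: hit
5: hit
8: hit
Page faults: 6.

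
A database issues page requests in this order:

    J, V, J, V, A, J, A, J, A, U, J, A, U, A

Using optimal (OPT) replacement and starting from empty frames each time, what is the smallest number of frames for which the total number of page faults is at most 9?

2

f=1: 14 faults
f=2: 5 faults
f=3: 4 faults
f=4: 4 faults
Smallest f with faults ≤ 9 is 2.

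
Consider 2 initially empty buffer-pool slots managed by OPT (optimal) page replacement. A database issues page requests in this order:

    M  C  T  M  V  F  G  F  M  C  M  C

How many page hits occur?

M -> miss, frames [M]
C -> miss, frames [M, C]
T -> miss, evict C, frames [M, T]
M -> hit
V -> miss, evict T, frames [M, V]
F -> miss, evict V, frames [M, F]
G -> miss, evict M, frames [F, G]
F -> hit
M -> miss, evict G, frames [F, M]
C -> miss, evict F, frames [M, C]
M -> hit
C -> hit
Hits: 4.

4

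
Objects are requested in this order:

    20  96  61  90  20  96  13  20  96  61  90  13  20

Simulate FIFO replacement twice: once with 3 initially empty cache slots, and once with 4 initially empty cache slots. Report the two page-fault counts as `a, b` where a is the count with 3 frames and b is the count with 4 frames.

10, 11

3 frames: F F F F F F F . . F F . F → 10 faults.
4 frames: F F F F . . F F F F F F F → 11 faults.
11 > 10: adding a frame increased faults — Belady's anomaly.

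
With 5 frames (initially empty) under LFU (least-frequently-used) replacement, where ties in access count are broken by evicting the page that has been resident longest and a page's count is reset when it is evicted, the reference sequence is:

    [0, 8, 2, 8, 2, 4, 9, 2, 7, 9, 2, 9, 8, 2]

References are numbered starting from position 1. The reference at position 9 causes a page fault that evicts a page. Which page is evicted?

0

pos 1: 0 → miss, frames [0]
pos 2: 8 → miss, frames [0, 8]
pos 3: 2 → miss, frames [0, 8, 2]
pos 4: 8 → hit
pos 5: 2 → hit
pos 6: 4 → miss, frames [0, 8, 2, 4]
pos 7: 9 → miss, frames [0, 8, 2, 4, 9]
pos 8: 2 → hit
pos 9: 7 → miss, evict 0, frames [8, 2, 4, 9, 7]
At position 9, page 0 is evicted.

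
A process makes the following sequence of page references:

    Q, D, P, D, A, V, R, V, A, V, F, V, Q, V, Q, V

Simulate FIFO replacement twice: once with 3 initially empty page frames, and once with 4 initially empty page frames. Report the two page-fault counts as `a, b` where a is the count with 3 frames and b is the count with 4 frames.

9, 8

3 frames: F F F . F F F . . . F . F F . . → 9 faults.
4 frames: F F F . F F F . . . F . F . . . → 8 faults.
8 < 9: adding a frame reduced faults, as is typical.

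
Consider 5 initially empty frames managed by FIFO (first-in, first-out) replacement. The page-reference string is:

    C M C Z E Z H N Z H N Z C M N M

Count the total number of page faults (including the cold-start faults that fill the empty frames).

C → fault, frames {C}
M → fault, frames {C,M}
C → hit
Z → fault, frames {C,M,Z}
E → fault, frames {C,M,Z,E}
Z → hit
H → fault, frames {C,M,Z,E,H}
N → fault, evict C, frames {M,Z,E,H,N}
Z → hit
H → hit
N → hit
Z → hit
C → fault, evict M, frames {Z,E,H,N,C}
M → fault, evict Z, frames {E,H,N,C,M}
N → hit
M → hit
Page faults: 8.

8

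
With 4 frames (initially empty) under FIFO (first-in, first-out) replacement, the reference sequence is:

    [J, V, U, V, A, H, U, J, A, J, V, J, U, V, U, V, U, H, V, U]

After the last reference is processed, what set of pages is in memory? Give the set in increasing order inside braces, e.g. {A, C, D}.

J: miss, frames [J]
V: miss, frames [J, V]
U: miss, frames [J, V, U]
V: hit
A: miss, frames [J, V, U, A]
H: miss, evict J, frames [V, U, A, H]
U: hit
J: miss, evict V, frames [U, A, H, J]
A: hit
J: hit
V: miss, evict U, frames [A, H, J, V]
J: hit
U: miss, evict A, frames [H, J, V, U]
V: hit
U: hit
V: hit
U: hit
H: hit
V: hit
U: hit

{H, J, U, V}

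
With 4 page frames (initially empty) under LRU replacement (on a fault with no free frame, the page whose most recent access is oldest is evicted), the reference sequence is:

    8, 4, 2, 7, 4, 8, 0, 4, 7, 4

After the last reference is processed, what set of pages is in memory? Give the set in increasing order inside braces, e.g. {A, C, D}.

{0, 4, 7, 8}

8 -> fault, frames [8]
4 -> fault, frames [8, 4]
2 -> fault, frames [8, 4, 2]
7 -> fault, frames [8, 4, 2, 7]
4 -> hit
8 -> hit
0 -> fault, evict 2, frames [7, 4, 8, 0]
4 -> hit
7 -> hit
4 -> hit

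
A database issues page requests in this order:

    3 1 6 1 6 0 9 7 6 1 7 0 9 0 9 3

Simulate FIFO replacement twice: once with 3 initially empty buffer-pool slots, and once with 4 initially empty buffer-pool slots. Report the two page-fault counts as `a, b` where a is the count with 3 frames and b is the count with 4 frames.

3 frames: F F F . . F F F F F . F F . . F → 11 faults.
4 frames: F F F . . F F F . F . . . . . F → 8 faults.
8 < 11: adding a frame reduced faults, as is typical.

11, 8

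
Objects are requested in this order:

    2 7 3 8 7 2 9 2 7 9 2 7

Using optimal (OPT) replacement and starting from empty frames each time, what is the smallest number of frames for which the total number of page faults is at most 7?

3

f=1: 12 faults
f=2: 8 faults
f=3: 5 faults
f=4: 5 faults
f=5: 5 faults
Smallest f with faults ≤ 7 is 3.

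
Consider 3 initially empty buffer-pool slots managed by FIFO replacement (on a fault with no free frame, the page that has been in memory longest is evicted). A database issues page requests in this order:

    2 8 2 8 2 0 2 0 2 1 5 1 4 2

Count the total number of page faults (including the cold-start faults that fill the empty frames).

7

2 → miss, frames [2]
8 → miss, frames [2, 8]
2 → hit
8 → hit
2 → hit
0 → miss, frames [2, 8, 0]
2 → hit
0 → hit
2 → hit
1 → miss, evict 2, frames [8, 0, 1]
5 → miss, evict 8, frames [0, 1, 5]
1 → hit
4 → miss, evict 0, frames [1, 5, 4]
2 → miss, evict 1, frames [5, 4, 2]
Page faults: 7.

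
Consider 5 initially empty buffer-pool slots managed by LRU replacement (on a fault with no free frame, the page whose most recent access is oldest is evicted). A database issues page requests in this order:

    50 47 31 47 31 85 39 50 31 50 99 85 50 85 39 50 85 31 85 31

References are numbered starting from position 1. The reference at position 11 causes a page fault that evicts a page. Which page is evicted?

pos 1: 50 → miss, frames [50]
pos 2: 47 → miss, frames [50, 47]
pos 3: 31 → miss, frames [50, 47, 31]
pos 4: 47 → hit
pos 5: 31 → hit
pos 6: 85 → miss, frames [50, 47, 31, 85]
pos 7: 39 → miss, frames [50, 47, 31, 85, 39]
pos 8: 50 → hit
pos 9: 31 → hit
pos 10: 50 → hit
pos 11: 99 → miss, evict 47, frames [85, 39, 31, 50, 99]
At position 11, page 47 is evicted.

47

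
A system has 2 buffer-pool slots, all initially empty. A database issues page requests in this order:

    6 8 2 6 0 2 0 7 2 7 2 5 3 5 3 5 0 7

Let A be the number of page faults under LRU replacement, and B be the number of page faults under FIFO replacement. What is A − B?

1

Under LRU: F F F F F F . F F . . F F . . . F F → 12 faults.
Under FIFO: F F F F F F . F . . . F F . . . F F → 11 faults.
A − B = 12 − 11 = 1.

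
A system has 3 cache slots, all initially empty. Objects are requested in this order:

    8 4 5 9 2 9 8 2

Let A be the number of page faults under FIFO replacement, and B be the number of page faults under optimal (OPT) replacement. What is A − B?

1

Under FIFO: F F F F F . F . → 6 faults.
Under OPT: F F F F F . . . → 5 faults.
A − B = 6 − 5 = 1.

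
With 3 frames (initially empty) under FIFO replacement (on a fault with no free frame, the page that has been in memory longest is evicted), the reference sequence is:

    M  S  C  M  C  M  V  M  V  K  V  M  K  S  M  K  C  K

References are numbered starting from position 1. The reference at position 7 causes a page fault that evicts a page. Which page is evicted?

M

pos 1: M -> miss, frames (M)
pos 2: S -> miss, frames (M S)
pos 3: C -> miss, frames (M S C)
pos 4: M -> hit
pos 5: C -> hit
pos 6: M -> hit
pos 7: V -> miss, evict M, frames (S C V)
At position 7, page M is evicted.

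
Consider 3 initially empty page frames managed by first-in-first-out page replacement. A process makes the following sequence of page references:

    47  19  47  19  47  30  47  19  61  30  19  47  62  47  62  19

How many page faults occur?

47: fault, frames [47]
19: fault, frames [47, 19]
47: hit
19: hit
47: hit
30: fault, frames [47, 19, 30]
47: hit
19: hit
61: fault, evict 47, frames [19, 30, 61]
30: hit
19: hit
47: fault, evict 19, frames [30, 61, 47]
62: fault, evict 30, frames [61, 47, 62]
47: hit
62: hit
19: fault, evict 61, frames [47, 62, 19]
Page faults: 7.

7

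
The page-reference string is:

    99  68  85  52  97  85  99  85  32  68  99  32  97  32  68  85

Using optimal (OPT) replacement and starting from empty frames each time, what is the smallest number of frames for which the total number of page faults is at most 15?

2

f=1: 16 faults
f=2: 12 faults
f=3: 9 faults
f=4: 7 faults
f=5: 6 faults
f=6: 6 faults
Smallest f with faults ≤ 15 is 2.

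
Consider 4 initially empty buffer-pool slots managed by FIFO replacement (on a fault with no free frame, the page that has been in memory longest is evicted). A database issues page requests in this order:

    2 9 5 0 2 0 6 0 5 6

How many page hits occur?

2: miss, frames {2}
9: miss, frames {2,9}
5: miss, frames {2,9,5}
0: miss, frames {2,9,5,0}
2: hit
0: hit
6: miss, evict 2, frames {9,5,0,6}
0: hit
5: hit
6: hit
Hits: 5.

5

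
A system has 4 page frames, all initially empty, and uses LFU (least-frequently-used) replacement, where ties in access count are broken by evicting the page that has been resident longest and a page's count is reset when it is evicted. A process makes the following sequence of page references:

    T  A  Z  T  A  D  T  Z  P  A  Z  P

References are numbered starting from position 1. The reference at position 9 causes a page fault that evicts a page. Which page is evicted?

pos 1: T → fault, frames (T)
pos 2: A → fault, frames (T A)
pos 3: Z → fault, frames (T A Z)
pos 4: T → hit
pos 5: A → hit
pos 6: D → fault, frames (T A Z D)
pos 7: T → hit
pos 8: Z → hit
pos 9: P → fault, evict D, frames (T A Z P)
At position 9, page D is evicted.

D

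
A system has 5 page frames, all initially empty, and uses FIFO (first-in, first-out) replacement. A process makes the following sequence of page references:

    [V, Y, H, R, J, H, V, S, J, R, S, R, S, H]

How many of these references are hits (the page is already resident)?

V → miss, frames (V)
Y → miss, frames (V Y)
H → miss, frames (V Y H)
R → miss, frames (V Y H R)
J → miss, frames (V Y H R J)
H → hit
V → hit
S → miss, evict V, frames (Y H R J S)
J → hit
R → hit
S → hit
R → hit
S → hit
H → hit
Hits: 8.

8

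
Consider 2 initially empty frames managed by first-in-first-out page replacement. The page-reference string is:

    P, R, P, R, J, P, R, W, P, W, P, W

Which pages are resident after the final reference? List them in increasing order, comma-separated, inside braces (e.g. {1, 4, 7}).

P: fault, frames {P}
R: fault, frames {P,R}
P: hit
R: hit
J: fault, evict P, frames {R,J}
P: fault, evict R, frames {J,P}
R: fault, evict J, frames {P,R}
W: fault, evict P, frames {R,W}
P: fault, evict R, frames {W,P}
W: hit
P: hit
W: hit

{P, W}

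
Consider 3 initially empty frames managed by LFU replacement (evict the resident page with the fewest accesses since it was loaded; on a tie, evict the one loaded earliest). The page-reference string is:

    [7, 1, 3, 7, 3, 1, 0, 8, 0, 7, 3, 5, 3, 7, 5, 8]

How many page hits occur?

7 → miss, frames (7)
1 → miss, frames (7 1)
3 → miss, frames (7 1 3)
7 → hit
3 → hit
1 → hit
0 → miss, evict 7, frames (1 3 0)
8 → miss, evict 0, frames (1 3 8)
0 → miss, evict 8, frames (1 3 0)
7 → miss, evict 0, frames (1 3 7)
3 → hit
5 → miss, evict 7, frames (1 3 5)
3 → hit
7 → miss, evict 5, frames (1 3 7)
5 → miss, evict 7, frames (1 3 5)
8 → miss, evict 5, frames (1 3 8)
Hits: 5.

5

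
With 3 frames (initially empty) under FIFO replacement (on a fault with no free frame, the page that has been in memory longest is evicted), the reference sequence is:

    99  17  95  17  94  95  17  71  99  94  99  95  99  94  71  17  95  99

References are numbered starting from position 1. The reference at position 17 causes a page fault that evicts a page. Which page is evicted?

94

pos 1: 99 → miss, frames {99}
pos 2: 17 → miss, frames {99,17}
pos 3: 95 → miss, frames {99,17,95}
pos 4: 17 → hit
pos 5: 94 → miss, evict 99, frames {17,95,94}
pos 6: 95 → hit
pos 7: 17 → hit
pos 8: 71 → miss, evict 17, frames {95,94,71}
pos 9: 99 → miss, evict 95, frames {94,71,99}
pos 10: 94 → hit
pos 11: 99 → hit
pos 12: 95 → miss, evict 94, frames {71,99,95}
pos 13: 99 → hit
pos 14: 94 → miss, evict 71, frames {99,95,94}
pos 15: 71 → miss, evict 99, frames {95,94,71}
pos 16: 17 → miss, evict 95, frames {94,71,17}
pos 17: 95 → miss, evict 94, frames {71,17,95}
At position 17, page 94 is evicted.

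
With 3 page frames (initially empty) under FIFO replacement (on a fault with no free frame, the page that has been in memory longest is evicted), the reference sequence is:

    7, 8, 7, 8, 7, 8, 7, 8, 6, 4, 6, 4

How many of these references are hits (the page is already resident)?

8

7 -> miss, frames {7}
8 -> miss, frames {7,8}
7 -> hit
8 -> hit
7 -> hit
8 -> hit
7 -> hit
8 -> hit
6 -> miss, frames {7,8,6}
4 -> miss, evict 7, frames {8,6,4}
6 -> hit
4 -> hit
Hits: 8.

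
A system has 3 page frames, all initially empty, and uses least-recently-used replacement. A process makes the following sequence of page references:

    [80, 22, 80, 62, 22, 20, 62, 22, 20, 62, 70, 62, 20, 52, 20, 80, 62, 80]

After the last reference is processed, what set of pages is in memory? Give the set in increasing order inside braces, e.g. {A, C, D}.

{20, 62, 80}

80 -> miss, frames {80}
22 -> miss, frames {80,22}
80 -> hit
62 -> miss, frames {22,80,62}
22 -> hit
20 -> miss, evict 80, frames {62,22,20}
62 -> hit
22 -> hit
20 -> hit
62 -> hit
70 -> miss, evict 22, frames {20,62,70}
62 -> hit
20 -> hit
52 -> miss, evict 70, frames {62,20,52}
20 -> hit
80 -> miss, evict 62, frames {52,20,80}
62 -> miss, evict 52, frames {20,80,62}
80 -> hit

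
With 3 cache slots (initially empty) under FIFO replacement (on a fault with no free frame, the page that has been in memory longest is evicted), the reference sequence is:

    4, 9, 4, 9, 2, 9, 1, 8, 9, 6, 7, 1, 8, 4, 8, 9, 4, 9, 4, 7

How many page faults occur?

13

4: miss, frames [4]
9: miss, frames [4, 9]
4: hit
9: hit
2: miss, frames [4, 9, 2]
9: hit
1: miss, evict 4, frames [9, 2, 1]
8: miss, evict 9, frames [2, 1, 8]
9: miss, evict 2, frames [1, 8, 9]
6: miss, evict 1, frames [8, 9, 6]
7: miss, evict 8, frames [9, 6, 7]
1: miss, evict 9, frames [6, 7, 1]
8: miss, evict 6, frames [7, 1, 8]
4: miss, evict 7, frames [1, 8, 4]
8: hit
9: miss, evict 1, frames [8, 4, 9]
4: hit
9: hit
4: hit
7: miss, evict 8, frames [4, 9, 7]
Page faults: 13.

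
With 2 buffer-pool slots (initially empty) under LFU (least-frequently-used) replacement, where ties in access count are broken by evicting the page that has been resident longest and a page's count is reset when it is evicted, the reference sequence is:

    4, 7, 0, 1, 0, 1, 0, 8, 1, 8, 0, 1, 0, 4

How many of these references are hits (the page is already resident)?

5

4 → fault, frames [4]
7 → fault, frames [4, 7]
0 → fault, evict 4, frames [7, 0]
1 → fault, evict 7, frames [0, 1]
0 → hit
1 → hit
0 → hit
8 → fault, evict 1, frames [0, 8]
1 → fault, evict 8, frames [0, 1]
8 → fault, evict 1, frames [0, 8]
0 → hit
1 → fault, evict 8, frames [0, 1]
0 → hit
4 → fault, evict 1, frames [0, 4]
Hits: 5.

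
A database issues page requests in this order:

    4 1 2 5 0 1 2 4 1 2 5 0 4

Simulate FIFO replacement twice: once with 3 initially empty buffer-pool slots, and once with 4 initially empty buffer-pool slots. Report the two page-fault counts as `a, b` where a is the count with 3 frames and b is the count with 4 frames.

3 frames: F F F F F F F F . . F F . → 10 faults.
4 frames: F F F F F . . F F F F F F → 11 faults.
11 > 10: adding a frame increased faults — Belady's anomaly.

10, 11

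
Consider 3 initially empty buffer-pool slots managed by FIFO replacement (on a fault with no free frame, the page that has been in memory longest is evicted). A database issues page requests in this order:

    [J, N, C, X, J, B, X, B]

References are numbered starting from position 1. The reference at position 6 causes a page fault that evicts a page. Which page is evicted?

C

pos 1: J → miss, frames {J}
pos 2: N → miss, frames {J,N}
pos 3: C → miss, frames {J,N,C}
pos 4: X → miss, evict J, frames {N,C,X}
pos 5: J → miss, evict N, frames {C,X,J}
pos 6: B → miss, evict C, frames {X,J,B}
At position 6, page C is evicted.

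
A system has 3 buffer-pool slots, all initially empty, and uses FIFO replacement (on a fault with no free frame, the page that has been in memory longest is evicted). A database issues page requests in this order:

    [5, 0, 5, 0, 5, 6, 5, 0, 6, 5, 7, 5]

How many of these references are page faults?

5 → fault, frames {5}
0 → fault, frames {5,0}
5 → hit
0 → hit
5 → hit
6 → fault, frames {5,0,6}
5 → hit
0 → hit
6 → hit
5 → hit
7 → fault, evict 5, frames {0,6,7}
5 → fault, evict 0, frames {6,7,5}
Page faults: 5.

5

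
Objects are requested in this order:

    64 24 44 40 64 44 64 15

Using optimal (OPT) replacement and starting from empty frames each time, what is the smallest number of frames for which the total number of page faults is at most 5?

f=1: 8 faults
f=2: 6 faults
f=3: 5 faults
f=4: 5 faults
f=5: 5 faults
Smallest f with faults ≤ 5 is 3.

3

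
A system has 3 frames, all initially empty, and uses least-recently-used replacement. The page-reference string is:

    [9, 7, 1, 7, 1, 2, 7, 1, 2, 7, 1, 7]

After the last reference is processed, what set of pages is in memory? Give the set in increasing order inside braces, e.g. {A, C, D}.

9 -> fault, frames [9]
7 -> fault, frames [9, 7]
1 -> fault, frames [9, 7, 1]
7 -> hit
1 -> hit
2 -> fault, evict 9, frames [7, 1, 2]
7 -> hit
1 -> hit
2 -> hit
7 -> hit
1 -> hit
7 -> hit

{1, 2, 7}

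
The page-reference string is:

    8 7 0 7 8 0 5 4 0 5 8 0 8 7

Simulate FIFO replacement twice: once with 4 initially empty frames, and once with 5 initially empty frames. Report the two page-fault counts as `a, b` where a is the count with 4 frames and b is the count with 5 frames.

7, 5

4 frames: F F F . . . F F . . F . . F → 7 faults.
5 frames: F F F . . . F F . . . . . . → 5 faults.
5 < 7: adding a frame reduced faults, as is typical.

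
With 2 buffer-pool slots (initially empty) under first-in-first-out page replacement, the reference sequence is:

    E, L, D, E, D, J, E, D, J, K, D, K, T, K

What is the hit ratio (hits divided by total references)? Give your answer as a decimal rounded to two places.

E: fault, frames [E]
L: fault, frames [E, L]
D: fault, evict E, frames [L, D]
E: fault, evict L, frames [D, E]
D: hit
J: fault, evict D, frames [E, J]
E: hit
D: fault, evict E, frames [J, D]
J: hit
K: fault, evict J, frames [D, K]
D: hit
K: hit
T: fault, evict D, frames [K, T]
K: hit
Hits: 6 of 14 references → 6/14 = 0.4286.

0.43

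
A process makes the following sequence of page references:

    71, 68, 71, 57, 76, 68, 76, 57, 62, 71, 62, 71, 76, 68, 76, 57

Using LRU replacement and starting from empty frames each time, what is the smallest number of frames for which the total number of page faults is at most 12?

2

f=1: 16 faults
f=2: 11 faults
f=3: 10 faults
f=4: 8 faults
f=5: 5 faults
Smallest f with faults ≤ 12 is 2.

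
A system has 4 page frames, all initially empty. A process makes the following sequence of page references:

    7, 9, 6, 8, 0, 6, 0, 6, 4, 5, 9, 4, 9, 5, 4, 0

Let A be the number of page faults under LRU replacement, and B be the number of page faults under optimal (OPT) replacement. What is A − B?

Under LRU: F F F F F . . . F F F . . . . F → 9 faults.
Under OPT: F F F F F . . . F F . . . . . . → 7 faults.
A − B = 9 − 7 = 2.

2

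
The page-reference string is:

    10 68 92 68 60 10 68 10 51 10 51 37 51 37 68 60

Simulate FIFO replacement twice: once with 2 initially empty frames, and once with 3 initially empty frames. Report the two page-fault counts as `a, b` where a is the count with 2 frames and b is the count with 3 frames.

2 frames: F F F . F F F . F F . F F . F F → 12 faults.
3 frames: F F F . F F F . F . . F . . . F → 9 faults.
9 < 12: adding a frame reduced faults, as is typical.

12, 9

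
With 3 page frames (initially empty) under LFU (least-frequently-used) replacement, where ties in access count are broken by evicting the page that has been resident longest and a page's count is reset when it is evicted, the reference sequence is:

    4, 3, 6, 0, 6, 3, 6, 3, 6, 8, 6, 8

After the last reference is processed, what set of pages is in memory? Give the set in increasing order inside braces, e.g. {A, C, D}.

4 → miss, frames {4}
3 → miss, frames {4,3}
6 → miss, frames {4,3,6}
0 → miss, evict 4, frames {3,6,0}
6 → hit
3 → hit
6 → hit
3 → hit
6 → hit
8 → miss, evict 0, frames {3,6,8}
6 → hit
8 → hit

{3, 6, 8}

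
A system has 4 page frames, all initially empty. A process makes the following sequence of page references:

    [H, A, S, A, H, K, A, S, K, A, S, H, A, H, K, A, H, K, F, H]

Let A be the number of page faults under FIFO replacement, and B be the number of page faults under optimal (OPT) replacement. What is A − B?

1

Under FIFO: F F F . . F . . . . . . . . . . . . F F → 6 faults.
Under OPT: F F F . . F . . . . . . . . . . . . F . → 5 faults.
A − B = 6 − 5 = 1.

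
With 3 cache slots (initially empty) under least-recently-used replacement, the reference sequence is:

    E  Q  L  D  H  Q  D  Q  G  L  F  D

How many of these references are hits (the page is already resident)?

E → fault, frames (E)
Q → fault, frames (E Q)
L → fault, frames (E Q L)
D → fault, evict E, frames (Q L D)
H → fault, evict Q, frames (L D H)
Q → fault, evict L, frames (D H Q)
D → hit
Q → hit
G → fault, evict H, frames (D Q G)
L → fault, evict D, frames (Q G L)
F → fault, evict Q, frames (G L F)
D → fault, evict G, frames (L F D)
Hits: 2.

2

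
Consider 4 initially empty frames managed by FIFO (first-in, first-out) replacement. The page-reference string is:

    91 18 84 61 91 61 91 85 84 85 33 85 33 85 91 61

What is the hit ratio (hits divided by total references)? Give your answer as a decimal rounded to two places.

91: miss, frames {91}
18: miss, frames {91,18}
84: miss, frames {91,18,84}
61: miss, frames {91,18,84,61}
91: hit
61: hit
91: hit
85: miss, evict 91, frames {18,84,61,85}
84: hit
85: hit
33: miss, evict 18, frames {84,61,85,33}
85: hit
33: hit
85: hit
91: miss, evict 84, frames {61,85,33,91}
61: hit
Hits: 9 of 16 references → 9/16 = 0.5625.

0.56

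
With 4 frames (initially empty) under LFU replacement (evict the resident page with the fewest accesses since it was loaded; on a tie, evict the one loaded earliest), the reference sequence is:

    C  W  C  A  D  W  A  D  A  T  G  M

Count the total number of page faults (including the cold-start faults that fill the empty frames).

7

C → miss, frames [C]
W → miss, frames [C, W]
C → hit
A → miss, frames [C, W, A]
D → miss, frames [C, W, A, D]
W → hit
A → hit
D → hit
A → hit
T → miss, evict C, frames [W, A, D, T]
G → miss, evict T, frames [W, A, D, G]
M → miss, evict G, frames [W, A, D, M]
Page faults: 7.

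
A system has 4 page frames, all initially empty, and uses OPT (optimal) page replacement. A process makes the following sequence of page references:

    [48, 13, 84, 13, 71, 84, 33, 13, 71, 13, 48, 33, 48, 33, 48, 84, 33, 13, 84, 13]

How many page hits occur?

14

48 -> miss, frames (48)
13 -> miss, frames (48 13)
84 -> miss, frames (48 13 84)
13 -> hit
71 -> miss, frames (48 13 84 71)
84 -> hit
33 -> miss, evict 84, frames (48 13 71 33)
13 -> hit
71 -> hit
13 -> hit
48 -> hit
33 -> hit
48 -> hit
33 -> hit
48 -> hit
84 -> miss, evict 71, frames (48 13 33 84)
33 -> hit
13 -> hit
84 -> hit
13 -> hit
Hits: 14.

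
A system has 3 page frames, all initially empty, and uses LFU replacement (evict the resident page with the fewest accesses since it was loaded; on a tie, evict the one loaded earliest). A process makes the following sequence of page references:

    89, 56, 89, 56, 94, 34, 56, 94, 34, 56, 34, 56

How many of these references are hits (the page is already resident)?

6

89 -> miss, frames {89}
56 -> miss, frames {89,56}
89 -> hit
56 -> hit
94 -> miss, frames {89,56,94}
34 -> miss, evict 94, frames {89,56,34}
56 -> hit
94 -> miss, evict 34, frames {89,56,94}
34 -> miss, evict 94, frames {89,56,34}
56 -> hit
34 -> hit
56 -> hit
Hits: 6.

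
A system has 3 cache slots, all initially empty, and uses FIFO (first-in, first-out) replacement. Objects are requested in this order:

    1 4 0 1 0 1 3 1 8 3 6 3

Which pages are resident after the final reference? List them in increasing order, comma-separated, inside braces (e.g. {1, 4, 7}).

1 → fault, frames {1}
4 → fault, frames {1,4}
0 → fault, frames {1,4,0}
1 → hit
0 → hit
1 → hit
3 → fault, evict 1, frames {4,0,3}
1 → fault, evict 4, frames {0,3,1}
8 → fault, evict 0, frames {3,1,8}
3 → hit
6 → fault, evict 3, frames {1,8,6}
3 → fault, evict 1, frames {8,6,3}

{3, 6, 8}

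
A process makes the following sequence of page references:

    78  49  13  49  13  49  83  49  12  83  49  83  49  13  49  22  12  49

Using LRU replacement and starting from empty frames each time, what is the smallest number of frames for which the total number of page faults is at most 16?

2

f=1: 18 faults
f=2: 11 faults
f=3: 8 faults
f=4: 7 faults
f=5: 6 faults
f=6: 6 faults
Smallest f with faults ≤ 16 is 2.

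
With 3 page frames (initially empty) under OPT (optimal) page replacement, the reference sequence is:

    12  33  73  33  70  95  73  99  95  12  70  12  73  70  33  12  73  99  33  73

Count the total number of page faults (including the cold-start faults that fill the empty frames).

12: miss, frames {12}
33: miss, frames {12,33}
73: miss, frames {12,33,73}
33: hit
70: miss, evict 33, frames {12,73,70}
95: miss, evict 70, frames {12,73,95}
73: hit
99: miss, evict 73, frames {12,95,99}
95: hit
12: hit
70: miss, evict 95, frames {12,99,70}
12: hit
73: miss, evict 99, frames {12,70,73}
70: hit
33: miss, evict 70, frames {12,73,33}
12: hit
73: hit
99: miss, evict 12, frames {73,33,99}
33: hit
73: hit
Page faults: 10.

10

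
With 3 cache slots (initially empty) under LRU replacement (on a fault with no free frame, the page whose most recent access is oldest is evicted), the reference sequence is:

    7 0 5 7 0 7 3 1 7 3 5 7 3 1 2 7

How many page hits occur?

7 -> miss, frames {7}
0 -> miss, frames {7,0}
5 -> miss, frames {7,0,5}
7 -> hit
0 -> hit
7 -> hit
3 -> miss, evict 5, frames {0,7,3}
1 -> miss, evict 0, frames {7,3,1}
7 -> hit
3 -> hit
5 -> miss, evict 1, frames {7,3,5}
7 -> hit
3 -> hit
1 -> miss, evict 5, frames {7,3,1}
2 -> miss, evict 7, frames {3,1,2}
7 -> miss, evict 3, frames {1,2,7}
Hits: 7.

7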